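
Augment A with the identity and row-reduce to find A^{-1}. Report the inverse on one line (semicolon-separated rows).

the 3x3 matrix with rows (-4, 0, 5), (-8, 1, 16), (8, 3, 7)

Gauss-Jordan on [A | I]:
R1 <- (1/-4)*R1:  [    1     0  -5/4  |  -1/4     0     0 ]
R2 <- R2 - (-8)*R1:  [  0   1   6  |  -2   1   0 ]
R3 <- R3 - (8)*R1:  [  0   3  17  |   2   0   1 ]
R3 <- R3 - (3)*R2:  [  0   0  -1  |   8  -3   1 ]
R3 <- (1/-1)*R3:  [  0   0   1  |  -8   3  -1 ]
R1 <- R1 - (-5/4)*R3:  [     1      0      0  |  -41/4   15/4   -5/4 ]
R2 <- R2 - (6)*R3:  [   0    1    0  |   46  -17    6 ]
Right block of [I | A^{-1}] is the inverse:
[ -41/4  15/4  -5/4 ]
[    46   -17     6 ]
[    -8     3    -1 ]

inverse = [-41/4 15/4 -5/4; 46 -17 6; -8 3 -1]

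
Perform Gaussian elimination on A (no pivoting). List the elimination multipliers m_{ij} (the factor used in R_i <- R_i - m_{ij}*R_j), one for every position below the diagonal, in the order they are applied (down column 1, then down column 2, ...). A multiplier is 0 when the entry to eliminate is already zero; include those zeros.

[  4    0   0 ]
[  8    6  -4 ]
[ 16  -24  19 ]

multipliers: 2, 4, -4

Forward elimination:
R2 <- R2 - (2)*R1:  [  0   6  -4 ]
R3 <- R3 - (4)*R1:  [   0  -24   19 ]
R3 <- R3 - (-4)*R2:  [ 0  0  3 ]
Multipliers (in order of application): m_{21} = 2, m_{31} = 4, m_{32} = -4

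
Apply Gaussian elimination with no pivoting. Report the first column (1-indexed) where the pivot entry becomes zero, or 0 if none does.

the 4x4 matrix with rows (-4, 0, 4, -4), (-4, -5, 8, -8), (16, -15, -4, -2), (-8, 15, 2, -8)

Naive forward elimination:
R2 <- R2 - (1)*R1:  [  0  -5   4  -4 ]
R3 <- R3 - (-4)*R1:  [   0  -15   12  -18 ]
R4 <- R4 - (2)*R1:  [  0  15  -6   0 ]
R3 <- R3 - (3)*R2:  [  0   0   0  -6 ]
R4 <- R4 - (-3)*R2:  [   0    0    6  -12 ]
Matrix at this point:
[ -4   0  4   -4 ]
[  0  -5  4   -4 ]
[  0   0  0   -6 ]
[  0   0  6  -12 ]
Pivot entry (3,3) is zero but row 4 has 6 in column 3 -> naive elimination stops; a row interchange (e.g. R3 <-> R4) would be required here.

first zero-pivot column = 3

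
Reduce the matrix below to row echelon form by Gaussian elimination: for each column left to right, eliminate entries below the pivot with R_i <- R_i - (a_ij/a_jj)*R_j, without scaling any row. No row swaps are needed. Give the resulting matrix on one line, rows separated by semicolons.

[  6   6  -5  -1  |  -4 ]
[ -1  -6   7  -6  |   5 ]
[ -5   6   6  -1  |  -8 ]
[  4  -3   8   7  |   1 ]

REF = [6 6 -5 -1 -4; 0 -5 37/6 -37/6 13/3; 0 0 77/5 -77/5 -9/5; 0 0 0 19 -321/154]

Forward elimination:
R2 <- R2 - (-1/6)*R1:  [     0     -5   37/6  -37/6   13/3 ]
R3 <- R3 - (-5/6)*R1:  [     0     11   11/6  -11/6  -34/3 ]
R4 <- R4 - (2/3)*R1:  [    0    -7  34/3  23/3  11/3 ]
R3 <- R3 - (-11/5)*R2:  [     0      0   77/5  -77/5   -9/5 ]
R4 <- R4 - (7/5)*R2:  [      0       0   27/10  163/10   -12/5 ]
R4 <- R4 - (27/154)*R3:  [        0         0         0        19  -321/154 ]
Row echelon form:
[ 6   6    -5     -1  |        -4 ]
[ 0  -5  37/6  -37/6  |      13/3 ]
[ 0   0  77/5  -77/5  |      -9/5 ]
[ 0   0     0     19  |  -321/154 ]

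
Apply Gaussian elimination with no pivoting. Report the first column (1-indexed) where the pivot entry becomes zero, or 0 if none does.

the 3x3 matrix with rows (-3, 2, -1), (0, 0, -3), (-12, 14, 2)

first zero-pivot column = 2

Naive forward elimination:
R3 <- R3 - (4)*R1:  [ 0  6  6 ]
Matrix at this point:
[ -3  2  -1 ]
[  0  0  -3 ]
[  0  6   6 ]
Pivot entry (2,2) is zero but row 3 has 6 in column 2 -> naive elimination stops; a row interchange (e.g. R2 <-> R3) would be required here.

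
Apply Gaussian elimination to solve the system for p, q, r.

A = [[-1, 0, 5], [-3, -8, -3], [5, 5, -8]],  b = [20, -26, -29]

(-5, 4, 3)

Forward elimination on [A|b]:
R2 <- R2 - (3)*R1:  [   0   -8  -18  -86 ]
R3 <- R3 - (-5)*R1:  [  0   5  17  71 ]
R3 <- R3 - (-5/8)*R2:  [    0     0  23/4  69/4 ]
Row echelon form:
[ -1   0     5  |    20 ]
[  0  -8   -18  |   -86 ]
[  0   0  23/4  |  69/4 ]
Back-substitution:
r = (69/4) / (23/4) = 3
q = (-86 - (-18)*(3)) / -8 = 4
p = (20 - (5)*(3)) / -1 = -5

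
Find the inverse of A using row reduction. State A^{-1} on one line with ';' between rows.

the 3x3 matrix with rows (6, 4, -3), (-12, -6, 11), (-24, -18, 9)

Gauss-Jordan on [A | I]:
R1 <- (1/6)*R1:  [    1   2/3  -1/2  |   1/6     0     0 ]
R2 <- R2 - (-12)*R1:  [ 0  2  5  |  2  1  0 ]
R3 <- R3 - (-24)*R1:  [  0  -2  -3  |   4   0   1 ]
R2 <- (1/2)*R2:  [   0    1  5/2  |    1  1/2    0 ]
R1 <- R1 - (2/3)*R2:  [     1      0  -13/6  |   -1/2   -1/3      0 ]
R3 <- R3 - (-2)*R2:  [ 0  0  2  |  6  1  1 ]
R3 <- (1/2)*R3:  [   0    0    1  |    3  1/2  1/2 ]
R1 <- R1 - (-13/6)*R3:  [     1      0      0  |      6    3/4  13/12 ]
R2 <- R2 - (5/2)*R3:  [     0      1      0  |  -13/2   -3/4   -5/4 ]
Right block of [I | A^{-1}] is the inverse:
[     6   3/4  13/12 ]
[ -13/2  -3/4   -5/4 ]
[     3   1/2    1/2 ]

inverse = [6 3/4 13/12; -13/2 -3/4 -5/4; 3 1/2 1/2]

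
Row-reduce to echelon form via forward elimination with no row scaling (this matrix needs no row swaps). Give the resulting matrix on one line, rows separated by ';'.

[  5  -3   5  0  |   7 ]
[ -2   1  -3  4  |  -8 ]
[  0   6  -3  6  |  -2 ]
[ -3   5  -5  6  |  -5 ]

REF = [5 -3 5 0 7; 0 -1/5 -1 4 -26/5; 0 0 -33 126 -158; 0 0 0 14/11 24/11]

Forward elimination:
R2 <- R2 - (-2/5)*R1:  [     0   -1/5     -1      4  -26/5 ]
R4 <- R4 - (-3/5)*R1:  [    0  16/5    -2     6  -4/5 ]
R3 <- R3 - (-30)*R2:  [    0     0   -33   126  -158 ]
R4 <- R4 - (-16)*R2:  [   0    0  -18   70  -84 ]
R4 <- R4 - (6/11)*R3:  [     0      0      0  14/11  24/11 ]
Row echelon form:
[ 5    -3    5      0  |      7 ]
[ 0  -1/5   -1      4  |  -26/5 ]
[ 0     0  -33    126  |   -158 ]
[ 0     0    0  14/11  |  24/11 ]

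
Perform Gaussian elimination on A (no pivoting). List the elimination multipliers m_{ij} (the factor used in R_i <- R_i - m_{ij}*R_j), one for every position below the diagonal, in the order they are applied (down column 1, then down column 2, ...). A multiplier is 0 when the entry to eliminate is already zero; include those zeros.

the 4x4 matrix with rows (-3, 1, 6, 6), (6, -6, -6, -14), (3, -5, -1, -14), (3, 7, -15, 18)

Forward elimination:
R2 <- R2 - (-2)*R1:  [  0  -4   6  -2 ]
R3 <- R3 - (-1)*R1:  [  0  -4   5  -8 ]
R4 <- R4 - (-1)*R1:  [  0   8  -9  24 ]
R3 <- R3 - (1)*R2:  [  0   0  -1  -6 ]
R4 <- R4 - (-2)*R2:  [  0   0   3  20 ]
R4 <- R4 - (-3)*R3:  [ 0  0  0  2 ]
Multipliers (in order of application): m_{21} = -2, m_{31} = -1, m_{41} = -1, m_{32} = 1, m_{42} = -2, m_{43} = -3

multipliers: -2, -1, -1, 1, -2, -3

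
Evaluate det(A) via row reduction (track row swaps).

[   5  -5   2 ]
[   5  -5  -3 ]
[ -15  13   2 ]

Forward elimination:
R2 <- R2 - (1)*R1:  [  0   0  -5 ]
R3 <- R3 - (-3)*R1:  [  0  -2   8 ]
R2 <-> R3   (pivot in column 2 was zero)
[ 5  -5   2 ]
[ 0  -2   8 ]
[ 0   0  -5 ]
Upper-triangular form:
[ 5  -5   2 ]
[ 0  -2   8 ]
[ 0   0  -5 ]
det(A) = (-1)^1 * (5) * (-2) * (-5) = -50  (1 row swap -> sign -1)

det(A) = -50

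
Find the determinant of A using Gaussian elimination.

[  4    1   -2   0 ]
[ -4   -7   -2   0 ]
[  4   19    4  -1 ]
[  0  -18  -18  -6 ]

det(A) = -720

Forward elimination:
R2 <- R2 - (-1)*R1:  [  0  -6  -4   0 ]
R3 <- R3 - (1)*R1:  [  0  18   6  -1 ]
R3 <- R3 - (-3)*R2:  [  0   0  -6  -1 ]
R4 <- R4 - (3)*R2:  [  0   0  -6  -6 ]
R4 <- R4 - (1)*R3:  [  0   0   0  -5 ]
Upper-triangular form:
[ 4   1  -2   0 ]
[ 0  -6  -4   0 ]
[ 0   0  -6  -1 ]
[ 0   0   0  -5 ]
det(A) = (-1)^0 * (4) * (-6) * (-6) * (-5) = -720  (0 row swaps -> sign +1)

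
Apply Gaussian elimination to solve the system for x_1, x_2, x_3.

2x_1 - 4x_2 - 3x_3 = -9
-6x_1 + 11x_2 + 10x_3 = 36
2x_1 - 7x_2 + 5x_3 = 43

(-5, -4, 5)

Forward elimination on [A|b]:
R2 <- R2 - (-3)*R1:  [  0  -1   1   9 ]
R3 <- R3 - (1)*R1:  [  0  -3   8  52 ]
R3 <- R3 - (3)*R2:  [  0   0   5  25 ]
Row echelon form:
[ 2  -4  -3  |  -9 ]
[ 0  -1   1  |   9 ]
[ 0   0   5  |  25 ]
Back-substitution:
x_3 = (25) / 5 = 5
x_2 = (9 - (1)*(5)) / -1 = -4
x_1 = (-9 - (-4)*(-4) - (-3)*(5)) / 2 = -5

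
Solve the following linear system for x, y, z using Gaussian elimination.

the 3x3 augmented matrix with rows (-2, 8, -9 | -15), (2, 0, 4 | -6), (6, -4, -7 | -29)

Forward elimination on [A|b]:
R2 <- R2 - (-1)*R1:  [   0    8   -5  -21 ]
R3 <- R3 - (-3)*R1:  [   0   20  -34  -74 ]
R3 <- R3 - (5/2)*R2:  [     0      0  -43/2  -43/2 ]
Row echelon form:
[ -2  8     -9  |    -15 ]
[  0  8     -5  |    -21 ]
[  0  0  -43/2  |  -43/2 ]
Back-substitution:
z = (-43/2) / (-43/2) = 1
y = (-21 - (-5)*(1)) / 8 = -2
x = (-15 - (8)*(-2) - (-9)*(1)) / -2 = -5

(-5, -2, 1)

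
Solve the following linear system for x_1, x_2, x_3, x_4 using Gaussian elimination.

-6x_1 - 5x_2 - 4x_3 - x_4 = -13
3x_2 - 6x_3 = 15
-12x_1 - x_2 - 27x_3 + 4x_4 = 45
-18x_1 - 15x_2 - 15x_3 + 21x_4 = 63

Forward elimination on [A|b]:
R3 <- R3 - (2)*R1:  [   0    9  -19    6   71 ]
R4 <- R4 - (3)*R1:  [   0    0   -3   24  102 ]
R3 <- R3 - (3)*R2:  [  0   0  -1   6  26 ]
R4 <- R4 - (3)*R3:  [  0   0   0   6  24 ]
Row echelon form:
[ -6  -5  -4  -1  |  -13 ]
[  0   3  -6   0  |   15 ]
[  0   0  -1   6  |   26 ]
[  0   0   0   6  |   24 ]
Back-substitution:
x_4 = (24) / 6 = 4
x_3 = (26 - (6)*(4)) / -1 = -2
x_2 = (15 - (-6)*(-2)) / 3 = 1
x_1 = (-13 - (-5)*(1) - (-4)*(-2) - (-1)*(4)) / -6 = 2

(2, 1, -2, 4)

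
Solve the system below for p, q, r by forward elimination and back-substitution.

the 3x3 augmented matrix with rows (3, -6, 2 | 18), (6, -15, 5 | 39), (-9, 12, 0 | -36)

(4, 0, 3)

Forward elimination on [A|b]:
R2 <- R2 - (2)*R1:  [  0  -3   1   3 ]
R3 <- R3 - (-3)*R1:  [  0  -6   6  18 ]
R3 <- R3 - (2)*R2:  [  0   0   4  12 ]
Row echelon form:
[ 3  -6  2  |  18 ]
[ 0  -3  1  |   3 ]
[ 0   0  4  |  12 ]
Back-substitution:
r = (12) / 4 = 3
q = (3 - (1)*(3)) / -3 = 0
p = (18 - (-6)*(0) - (2)*(3)) / 3 = 4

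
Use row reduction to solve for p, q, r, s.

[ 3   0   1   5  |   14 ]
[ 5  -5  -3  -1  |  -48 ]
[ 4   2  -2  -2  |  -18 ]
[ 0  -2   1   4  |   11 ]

(-3, 4, 3, 4)

Forward elimination on [A|b]:
R2 <- R2 - (5/3)*R1:  [      0      -5   -14/3   -28/3  -214/3 ]
R3 <- R3 - (4/3)*R1:  [      0       2   -10/3   -26/3  -110/3 ]
R3 <- R3 - (-2/5)*R2:  [      0       0   -26/5   -62/5  -326/5 ]
R4 <- R4 - (2/5)*R2:  [      0       0   43/15  116/15  593/15 ]
R4 <- R4 - (-43/78)*R3:  [      0       0       0   35/39  140/39 ]
Row echelon form:
[ 3   0      1      5  |      14 ]
[ 0  -5  -14/3  -28/3  |  -214/3 ]
[ 0   0  -26/5  -62/5  |  -326/5 ]
[ 0   0      0  35/39  |  140/39 ]
Back-substitution:
s = (140/39) / (35/39) = 4
r = (-326/5 - (-62/5)*(4)) / (-26/5) = 3
q = (-214/3 - (-14/3)*(3) - (-28/3)*(4)) / -5 = 4
p = (14 - (1)*(3) - (5)*(4)) / 3 = -3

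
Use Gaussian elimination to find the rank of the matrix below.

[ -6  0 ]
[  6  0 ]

rank(A) = 1

Row reduction:
R2 <- R2 - (-1)*R1:  [ 0  0 ]
Row echelon form:
[ -6  0 ]
[  0  0 ]
Nonzero rows / pivot columns: 1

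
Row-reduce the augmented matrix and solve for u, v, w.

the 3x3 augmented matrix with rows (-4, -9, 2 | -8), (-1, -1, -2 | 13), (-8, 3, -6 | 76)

(-5, 2, -5)

Forward elimination on [A|b]:
R2 <- R2 - (1/4)*R1:  [    0   5/4  -5/2    15 ]
R3 <- R3 - (2)*R1:  [   0   21  -10   92 ]
R3 <- R3 - (84/5)*R2:  [    0     0    32  -160 ]
Row echelon form:
[ -4   -9     2  |    -8 ]
[  0  5/4  -5/2  |    15 ]
[  0    0    32  |  -160 ]
Back-substitution:
w = (-160) / 32 = -5
v = (15 - (-5/2)*(-5)) / (5/4) = 2
u = (-8 - (-9)*(2) - (2)*(-5)) / -4 = -5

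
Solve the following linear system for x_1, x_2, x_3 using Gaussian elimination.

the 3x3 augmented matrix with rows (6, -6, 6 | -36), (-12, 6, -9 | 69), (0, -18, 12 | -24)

Forward elimination on [A|b]:
R2 <- R2 - (-2)*R1:  [  0  -6   3  -3 ]
R3 <- R3 - (3)*R2:  [   0    0    3  -15 ]
Row echelon form:
[ 6  -6  6  |  -36 ]
[ 0  -6  3  |   -3 ]
[ 0   0  3  |  -15 ]
Back-substitution:
x_3 = (-15) / 3 = -5
x_2 = (-3 - (3)*(-5)) / -6 = -2
x_1 = (-36 - (-6)*(-2) - (6)*(-5)) / 6 = -3

(-3, -2, -5)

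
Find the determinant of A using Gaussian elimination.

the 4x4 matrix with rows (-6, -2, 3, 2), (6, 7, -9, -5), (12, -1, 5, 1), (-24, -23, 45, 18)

Forward elimination:
R2 <- R2 - (-1)*R1:  [  0   5  -6  -3 ]
R3 <- R3 - (-2)*R1:  [  0  -5  11   5 ]
R4 <- R4 - (4)*R1:  [   0  -15   33   10 ]
R3 <- R3 - (-1)*R2:  [ 0  0  5  2 ]
R4 <- R4 - (-3)*R2:  [  0   0  15   1 ]
R4 <- R4 - (3)*R3:  [  0   0   0  -5 ]
Upper-triangular form:
[ -6  -2   3   2 ]
[  0   5  -6  -3 ]
[  0   0   5   2 ]
[  0   0   0  -5 ]
det(A) = (-1)^0 * (-6) * (5) * (5) * (-5) = 750  (0 row swaps -> sign +1)

det(A) = 750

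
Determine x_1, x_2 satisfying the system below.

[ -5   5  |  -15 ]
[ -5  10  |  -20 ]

(2, -1)

Forward elimination on [A|b]:
R2 <- R2 - (1)*R1:  [  0   5  -5 ]
Row echelon form:
[ -5  5  |  -15 ]
[  0  5  |   -5 ]
Back-substitution:
x_2 = (-5) / 5 = -1
x_1 = (-15 - (5)*(-1)) / -5 = 2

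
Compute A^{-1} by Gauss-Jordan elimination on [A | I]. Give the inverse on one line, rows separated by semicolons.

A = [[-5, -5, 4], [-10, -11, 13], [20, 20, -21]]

inverse = [29/25 1 21/25; -2 -1 -1; -4/5 0 -1/5]

Gauss-Jordan on [A | I]:
R1 <- (1/-5)*R1:  [    1     1  -4/5  |  -1/5     0     0 ]
R2 <- R2 - (-10)*R1:  [  0  -1   5  |  -2   1   0 ]
R3 <- R3 - (20)*R1:  [  0   0  -5  |   4   0   1 ]
R2 <- (1/-1)*R2:  [  0   1  -5  |   2  -1   0 ]
R1 <- R1 - (1)*R2:  [     1      0   21/5  |  -11/5      1      0 ]
R3 <- (1/-5)*R3:  [    0     0     1  |  -4/5     0  -1/5 ]
R1 <- R1 - (21/5)*R3:  [     1      0      0  |  29/25      1  21/25 ]
R2 <- R2 - (-5)*R3:  [  0   1   0  |  -2  -1  -1 ]
Right block of [I | A^{-1}] is the inverse:
[ 29/25   1  21/25 ]
[    -2  -1     -1 ]
[  -4/5   0   -1/5 ]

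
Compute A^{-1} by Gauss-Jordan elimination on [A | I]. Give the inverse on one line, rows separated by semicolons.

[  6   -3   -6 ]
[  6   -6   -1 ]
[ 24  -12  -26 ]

Gauss-Jordan on [A | I]:
R1 <- (1/6)*R1:  [    1  -1/2    -1  |   1/6     0     0 ]
R2 <- R2 - (6)*R1:  [  0  -3   5  |  -1   1   0 ]
R3 <- R3 - (24)*R1:  [  0   0  -2  |  -4   0   1 ]
R2 <- (1/-3)*R2:  [    0     1  -5/3  |   1/3  -1/3     0 ]
R1 <- R1 - (-1/2)*R2:  [     1      0  -11/6  |    1/3   -1/6      0 ]
R3 <- (1/-2)*R3:  [    0     0     1  |     2     0  -1/2 ]
R1 <- R1 - (-11/6)*R3:  [      1       0       0  |       4    -1/6  -11/12 ]
R2 <- R2 - (-5/3)*R3:  [    0     1     0  |  11/3  -1/3  -5/6 ]
Right block of [I | A^{-1}] is the inverse:
[    4  -1/6  -11/12 ]
[ 11/3  -1/3    -5/6 ]
[    2     0    -1/2 ]

inverse = [4 -1/6 -11/12; 11/3 -1/3 -5/6; 2 0 -1/2]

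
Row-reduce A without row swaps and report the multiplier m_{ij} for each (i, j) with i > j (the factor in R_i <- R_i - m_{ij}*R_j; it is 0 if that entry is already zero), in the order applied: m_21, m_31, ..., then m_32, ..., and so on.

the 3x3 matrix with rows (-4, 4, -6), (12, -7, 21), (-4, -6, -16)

Forward elimination:
R2 <- R2 - (-3)*R1:  [ 0  5  3 ]
R3 <- R3 - (1)*R1:  [   0  -10  -10 ]
R3 <- R3 - (-2)*R2:  [  0   0  -4 ]
Multipliers (in order of application): m_{21} = -3, m_{31} = 1, m_{32} = -2

multipliers: -3, 1, -2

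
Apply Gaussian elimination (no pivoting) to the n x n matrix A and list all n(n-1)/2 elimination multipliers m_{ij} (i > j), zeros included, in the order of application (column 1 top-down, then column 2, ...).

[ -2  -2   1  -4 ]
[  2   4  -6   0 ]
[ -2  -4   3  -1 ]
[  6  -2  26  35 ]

multipliers: -1, 1, -3, -1, -4, -3

Forward elimination:
R2 <- R2 - (-1)*R1:  [  0   2  -5  -4 ]
R3 <- R3 - (1)*R1:  [  0  -2   2   3 ]
R4 <- R4 - (-3)*R1:  [  0  -8  29  23 ]
R3 <- R3 - (-1)*R2:  [  0   0  -3  -1 ]
R4 <- R4 - (-4)*R2:  [ 0  0  9  7 ]
R4 <- R4 - (-3)*R3:  [ 0  0  0  4 ]
Multipliers (in order of application): m_{21} = -1, m_{31} = 1, m_{41} = -3, m_{32} = -1, m_{42} = -4, m_{43} = -3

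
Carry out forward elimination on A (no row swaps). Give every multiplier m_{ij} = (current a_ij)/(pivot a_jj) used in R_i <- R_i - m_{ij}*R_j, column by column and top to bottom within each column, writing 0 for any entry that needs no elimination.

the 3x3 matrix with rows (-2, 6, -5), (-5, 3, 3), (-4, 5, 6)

multipliers: 5/2, 2, 7/12

Forward elimination:
R2 <- R2 - (5/2)*R1:  [    0   -12  31/2 ]
R3 <- R3 - (2)*R1:  [  0  -7  16 ]
R3 <- R3 - (7/12)*R2:  [      0       0  167/24 ]
Multipliers (in order of application): m_{21} = 5/2, m_{31} = 2, m_{32} = 7/12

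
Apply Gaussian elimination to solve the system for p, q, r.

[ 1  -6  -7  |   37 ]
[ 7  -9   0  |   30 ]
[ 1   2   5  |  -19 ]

Forward elimination on [A|b]:
R2 <- R2 - (7)*R1:  [    0    33    49  -229 ]
R3 <- R3 - (1)*R1:  [   0    8   12  -56 ]
R3 <- R3 - (8/33)*R2:  [      0       0    4/33  -16/33 ]
Row echelon form:
[ 1  -6    -7  |      37 ]
[ 0  33    49  |    -229 ]
[ 0   0  4/33  |  -16/33 ]
Back-substitution:
r = (-16/33) / (4/33) = -4
q = (-229 - (49)*(-4)) / 33 = -1
p = (37 - (-6)*(-1) - (-7)*(-4)) / 1 = 3

(3, -1, -4)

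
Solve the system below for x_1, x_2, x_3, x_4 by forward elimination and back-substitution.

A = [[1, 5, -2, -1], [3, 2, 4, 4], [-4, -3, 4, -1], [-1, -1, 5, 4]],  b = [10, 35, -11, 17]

Forward elimination on [A|b]:
R2 <- R2 - (3)*R1:  [   0  -13   10    7    5 ]
R3 <- R3 - (-4)*R1:  [  0  17  -4  -5  29 ]
R4 <- R4 - (-1)*R1:  [  0   4   3   3  27 ]
R3 <- R3 - (-17/13)*R2:  [      0       0  118/13   54/13  462/13 ]
R4 <- R4 - (-4/13)*R2:  [      0       0   79/13   67/13  371/13 ]
R4 <- R4 - (79/118)*R3:  [      0       0       0  140/59  280/59 ]
Row echelon form:
[ 1    5      -2      -1  |      10 ]
[ 0  -13      10       7  |       5 ]
[ 0    0  118/13   54/13  |  462/13 ]
[ 0    0       0  140/59  |  280/59 ]
Back-substitution:
x_4 = (280/59) / (140/59) = 2
x_3 = (462/13 - (54/13)*(2)) / (118/13) = 3
x_2 = (5 - (10)*(3) - (7)*(2)) / -13 = 3
x_1 = (10 - (5)*(3) - (-2)*(3) - (-1)*(2)) / 1 = 3

(3, 3, 3, 2)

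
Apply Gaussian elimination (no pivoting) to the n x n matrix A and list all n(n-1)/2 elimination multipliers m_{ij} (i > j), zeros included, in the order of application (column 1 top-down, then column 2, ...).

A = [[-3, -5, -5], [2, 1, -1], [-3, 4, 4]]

multipliers: -2/3, 1, -27/7

Forward elimination:
R2 <- R2 - (-2/3)*R1:  [     0   -7/3  -13/3 ]
R3 <- R3 - (1)*R1:  [ 0  9  9 ]
R3 <- R3 - (-27/7)*R2:  [     0      0  -54/7 ]
Multipliers (in order of application): m_{21} = -2/3, m_{31} = 1, m_{32} = -27/7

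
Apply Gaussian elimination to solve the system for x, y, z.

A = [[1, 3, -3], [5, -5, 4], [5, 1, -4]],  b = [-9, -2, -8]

(-3, -5, -3)

Forward elimination on [A|b]:
R2 <- R2 - (5)*R1:  [   0  -20   19   43 ]
R3 <- R3 - (5)*R1:  [   0  -14   11   37 ]
R3 <- R3 - (7/10)*R2:  [      0       0  -23/10   69/10 ]
Row echelon form:
[ 1    3      -3  |     -9 ]
[ 0  -20      19  |     43 ]
[ 0    0  -23/10  |  69/10 ]
Back-substitution:
z = (69/10) / (-23/10) = -3
y = (43 - (19)*(-3)) / -20 = -5
x = (-9 - (3)*(-5) - (-3)*(-3)) / 1 = -3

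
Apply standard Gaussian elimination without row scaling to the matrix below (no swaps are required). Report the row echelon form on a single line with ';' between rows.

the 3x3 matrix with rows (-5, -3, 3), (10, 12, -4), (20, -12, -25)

REF = [-5 -3 3; 0 6 2; 0 0 -5]

Forward elimination:
R2 <- R2 - (-2)*R1:  [ 0  6  2 ]
R3 <- R3 - (-4)*R1:  [   0  -24  -13 ]
R3 <- R3 - (-4)*R2:  [  0   0  -5 ]
Row echelon form:
[ -5  -3   3 ]
[  0   6   2 ]
[  0   0  -5 ]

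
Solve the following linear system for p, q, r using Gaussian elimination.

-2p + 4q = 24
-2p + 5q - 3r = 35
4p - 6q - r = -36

Forward elimination on [A|b]:
R2 <- R2 - (1)*R1:  [  0   1  -3  11 ]
R3 <- R3 - (-2)*R1:  [  0   2  -1  12 ]
R3 <- R3 - (2)*R2:  [   0    0    5  -10 ]
Row echelon form:
[ -2  4   0  |   24 ]
[  0  1  -3  |   11 ]
[  0  0   5  |  -10 ]
Back-substitution:
r = (-10) / 5 = -2
q = (11 - (-3)*(-2)) / 1 = 5
p = (24 - (4)*(5)) / -2 = -2

(-2, 5, -2)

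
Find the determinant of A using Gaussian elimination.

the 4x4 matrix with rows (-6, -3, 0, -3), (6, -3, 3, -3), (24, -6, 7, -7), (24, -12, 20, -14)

det(A) = 432

Forward elimination:
R2 <- R2 - (-1)*R1:  [  0  -6   3  -6 ]
R3 <- R3 - (-4)*R1:  [   0  -18    7  -19 ]
R4 <- R4 - (-4)*R1:  [   0  -24   20  -26 ]
R3 <- R3 - (3)*R2:  [  0   0  -2  -1 ]
R4 <- R4 - (4)*R2:  [  0   0   8  -2 ]
R4 <- R4 - (-4)*R3:  [  0   0   0  -6 ]
Upper-triangular form:
[ -6  -3   0  -3 ]
[  0  -6   3  -6 ]
[  0   0  -2  -1 ]
[  0   0   0  -6 ]
det(A) = (-1)^0 * (-6) * (-6) * (-2) * (-6) = 432  (0 row swaps -> sign +1)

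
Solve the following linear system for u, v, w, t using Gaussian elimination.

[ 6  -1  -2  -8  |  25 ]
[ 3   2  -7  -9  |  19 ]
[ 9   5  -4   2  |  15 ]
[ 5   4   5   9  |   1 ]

(2, 1, 1, -2)

Forward elimination on [A|b]:
R2 <- R2 - (1/2)*R1:  [    0   5/2    -6    -5  13/2 ]
R3 <- R3 - (3/2)*R1:  [     0   13/2     -1     14  -45/2 ]
R4 <- R4 - (5/6)*R1:  [      0    29/6    20/3    47/3  -119/6 ]
R3 <- R3 - (13/5)*R2:  [      0       0    73/5      27  -197/5 ]
R4 <- R4 - (29/15)*R2:  [      0       0  274/15    76/3  -162/5 ]
R4 <- R4 - (274/219)*R3:  [         0          0          0  -1850/219   3700/219 ]
Row echelon form:
[ 6   -1    -2         -8  |        25 ]
[ 0  5/2    -6         -5  |      13/2 ]
[ 0    0  73/5         27  |    -197/5 ]
[ 0    0     0  -1850/219  |  3700/219 ]
Back-substitution:
t = (3700/219) / (-1850/219) = -2
w = (-197/5 - (27)*(-2)) / (73/5) = 1
v = (13/2 - (-6)*(1) - (-5)*(-2)) / (5/2) = 1
u = (25 - (-1)*(1) - (-2)*(1) - (-8)*(-2)) / 6 = 2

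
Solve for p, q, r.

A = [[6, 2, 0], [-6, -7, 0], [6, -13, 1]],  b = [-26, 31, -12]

(-4, -1, -1)

Forward elimination on [A|b]:
R2 <- R2 - (-1)*R1:  [  0  -5   0   5 ]
R3 <- R3 - (1)*R1:  [   0  -15    1   14 ]
R3 <- R3 - (3)*R2:  [  0   0   1  -1 ]
Row echelon form:
[ 6   2  0  |  -26 ]
[ 0  -5  0  |    5 ]
[ 0   0  1  |   -1 ]
Back-substitution:
r = (-1) / 1 = -1
q = (5) / -5 = -1
p = (-26 - (2)*(-1)) / 6 = -4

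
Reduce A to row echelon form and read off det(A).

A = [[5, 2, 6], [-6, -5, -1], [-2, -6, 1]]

Forward elimination:
R2 <- R2 - (-6/5)*R1:  [     0  -13/5   31/5 ]
R3 <- R3 - (-2/5)*R1:  [     0  -26/5   17/5 ]
R3 <- R3 - (2)*R2:  [  0   0  -9 ]
Upper-triangular form:
[ 5      2     6 ]
[ 0  -13/5  31/5 ]
[ 0      0    -9 ]
det(A) = (-1)^0 * (5) * (-13/5) * (-9) = 117  (0 row swaps -> sign +1)

det(A) = 117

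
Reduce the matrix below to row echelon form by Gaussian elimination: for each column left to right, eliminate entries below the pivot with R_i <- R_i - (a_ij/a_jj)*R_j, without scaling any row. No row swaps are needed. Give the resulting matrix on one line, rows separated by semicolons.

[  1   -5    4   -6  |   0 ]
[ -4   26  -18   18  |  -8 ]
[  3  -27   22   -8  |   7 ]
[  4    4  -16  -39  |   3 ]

REF = [1 -5 4 -6 0; 0 6 -2 -6 -8; 0 0 6 -2 -9; 0 0 0 1 -1]

Forward elimination:
R2 <- R2 - (-4)*R1:  [  0   6  -2  -6  -8 ]
R3 <- R3 - (3)*R1:  [   0  -12   10   10    7 ]
R4 <- R4 - (4)*R1:  [   0   24  -32  -15    3 ]
R3 <- R3 - (-2)*R2:  [  0   0   6  -2  -9 ]
R4 <- R4 - (4)*R2:  [   0    0  -24    9   35 ]
R4 <- R4 - (-4)*R3:  [  0   0   0   1  -1 ]
Row echelon form:
[ 1  -5   4  -6  |   0 ]
[ 0   6  -2  -6  |  -8 ]
[ 0   0   6  -2  |  -9 ]
[ 0   0   0   1  |  -1 ]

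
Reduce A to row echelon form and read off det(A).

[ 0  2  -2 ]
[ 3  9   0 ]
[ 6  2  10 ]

det(A) = 36

Forward elimination:
R1 <-> R2   (pivot in column 1 was zero)
[ 3  9   0 ]
[ 0  2  -2 ]
[ 6  2  10 ]
R3 <- R3 - (2)*R1:  [   0  -16   10 ]
R3 <- R3 - (-8)*R2:  [  0   0  -6 ]
Upper-triangular form:
[ 3  9   0 ]
[ 0  2  -2 ]
[ 0  0  -6 ]
det(A) = (-1)^1 * (3) * (2) * (-6) = 36  (1 row swap -> sign -1)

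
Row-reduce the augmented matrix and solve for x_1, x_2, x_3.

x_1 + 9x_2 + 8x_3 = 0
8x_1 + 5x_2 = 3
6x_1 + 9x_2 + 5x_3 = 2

(1, -1, 1)

Forward elimination on [A|b]:
R2 <- R2 - (8)*R1:  [   0  -67  -64    3 ]
R3 <- R3 - (6)*R1:  [   0  -45  -43    2 ]
R3 <- R3 - (45/67)*R2:  [     0      0  -1/67  -1/67 ]
Row echelon form:
[ 1    9      8  |      0 ]
[ 0  -67    -64  |      3 ]
[ 0    0  -1/67  |  -1/67 ]
Back-substitution:
x_3 = (-1/67) / (-1/67) = 1
x_2 = (3 - (-64)*(1)) / -67 = -1
x_1 = (0 - (9)*(-1) - (8)*(1)) / 1 = 1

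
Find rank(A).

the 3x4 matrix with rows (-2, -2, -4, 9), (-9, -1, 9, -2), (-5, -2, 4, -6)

Row reduction:
R2 <- R2 - (9/2)*R1:  [     0      8     27  -85/2 ]
R3 <- R3 - (5/2)*R1:  [     0      3     14  -57/2 ]
R3 <- R3 - (3/8)*R2:  [       0        0     31/8  -201/16 ]
Row echelon form:
[ -2  -2    -4        9 ]
[  0   8    27    -85/2 ]
[  0   0  31/8  -201/16 ]
Nonzero rows / pivot columns: 3

rank(A) = 3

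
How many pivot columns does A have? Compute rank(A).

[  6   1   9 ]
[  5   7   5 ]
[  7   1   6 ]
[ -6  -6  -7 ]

Row reduction:
R2 <- R2 - (5/6)*R1:  [    0  37/6  -5/2 ]
R3 <- R3 - (7/6)*R1:  [    0  -1/6  -9/2 ]
R4 <- R4 - (-1)*R1:  [  0  -5   2 ]
R3 <- R3 - (-1/37)*R2:  [       0        0  -169/37 ]
R4 <- R4 - (-30/37)*R2:  [     0      0  -1/37 ]
R4 <- R4 - (1/169)*R3:  [ 0  0  0 ]
Row echelon form:
[ 6     1        9 ]
[ 0  37/6     -5/2 ]
[ 0     0  -169/37 ]
[ 0     0        0 ]
Nonzero rows / pivot columns: 3

rank(A) = 3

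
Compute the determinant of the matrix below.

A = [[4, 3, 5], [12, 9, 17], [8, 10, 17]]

Forward elimination:
R2 <- R2 - (3)*R1:  [ 0  0  2 ]
R3 <- R3 - (2)*R1:  [ 0  4  7 ]
R2 <-> R3   (pivot in column 2 was zero)
[ 4  3  5 ]
[ 0  4  7 ]
[ 0  0  2 ]
Upper-triangular form:
[ 4  3  5 ]
[ 0  4  7 ]
[ 0  0  2 ]
det(A) = (-1)^1 * (4) * (4) * (2) = -32  (1 row swap -> sign -1)

det(A) = -32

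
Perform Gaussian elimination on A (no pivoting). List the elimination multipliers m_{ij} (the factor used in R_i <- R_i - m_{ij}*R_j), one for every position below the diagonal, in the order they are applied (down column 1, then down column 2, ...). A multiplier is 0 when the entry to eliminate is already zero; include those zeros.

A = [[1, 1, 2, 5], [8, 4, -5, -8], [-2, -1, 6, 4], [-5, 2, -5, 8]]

multipliers: 8, -2, -5, -1/4, -7/4, -127/19

Forward elimination:
R2 <- R2 - (8)*R1:  [   0   -4  -21  -48 ]
R3 <- R3 - (-2)*R1:  [  0   1  10  14 ]
R4 <- R4 - (-5)*R1:  [  0   7   5  33 ]
R3 <- R3 - (-1/4)*R2:  [    0     0  19/4     2 ]
R4 <- R4 - (-7/4)*R2:  [      0       0  -127/4     -51 ]
R4 <- R4 - (-127/19)*R3:  [       0        0        0  -715/19 ]
Multipliers (in order of application): m_{21} = 8, m_{31} = -2, m_{41} = -5, m_{32} = -1/4, m_{42} = -7/4, m_{43} = -127/19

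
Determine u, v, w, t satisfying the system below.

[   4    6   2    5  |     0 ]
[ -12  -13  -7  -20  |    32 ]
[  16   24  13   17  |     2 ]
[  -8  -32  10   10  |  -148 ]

(3, 2, -2, -4)

Forward elimination on [A|b]:
R2 <- R2 - (-3)*R1:  [  0   5  -1  -5  32 ]
R3 <- R3 - (4)*R1:  [  0   0   5  -3   2 ]
R4 <- R4 - (-2)*R1:  [    0   -20    14    20  -148 ]
R4 <- R4 - (-4)*R2:  [   0    0   10    0  -20 ]
R4 <- R4 - (2)*R3:  [   0    0    0    6  -24 ]
Row echelon form:
[ 4  6   2   5  |    0 ]
[ 0  5  -1  -5  |   32 ]
[ 0  0   5  -3  |    2 ]
[ 0  0   0   6  |  -24 ]
Back-substitution:
t = (-24) / 6 = -4
w = (2 - (-3)*(-4)) / 5 = -2
v = (32 - (-1)*(-2) - (-5)*(-4)) / 5 = 2
u = (0 - (6)*(2) - (2)*(-2) - (5)*(-4)) / 4 = 3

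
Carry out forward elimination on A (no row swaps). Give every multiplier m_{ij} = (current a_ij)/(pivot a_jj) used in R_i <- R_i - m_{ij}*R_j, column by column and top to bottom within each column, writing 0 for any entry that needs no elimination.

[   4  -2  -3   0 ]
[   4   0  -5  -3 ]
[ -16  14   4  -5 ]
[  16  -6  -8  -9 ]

Forward elimination:
R2 <- R2 - (1)*R1:  [  0   2  -2  -3 ]
R3 <- R3 - (-4)*R1:  [  0   6  -8  -5 ]
R4 <- R4 - (4)*R1:  [  0   2   4  -9 ]
R3 <- R3 - (3)*R2:  [  0   0  -2   4 ]
R4 <- R4 - (1)*R2:  [  0   0   6  -6 ]
R4 <- R4 - (-3)*R3:  [ 0  0  0  6 ]
Multipliers (in order of application): m_{21} = 1, m_{31} = -4, m_{41} = 4, m_{32} = 3, m_{42} = 1, m_{43} = -3

multipliers: 1, -4, 4, 3, 1, -3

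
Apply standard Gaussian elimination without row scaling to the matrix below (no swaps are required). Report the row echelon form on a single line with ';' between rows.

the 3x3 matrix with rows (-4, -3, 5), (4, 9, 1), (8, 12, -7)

REF = [-4 -3 5; 0 6 6; 0 0 -3]

Forward elimination:
R2 <- R2 - (-1)*R1:  [ 0  6  6 ]
R3 <- R3 - (-2)*R1:  [ 0  6  3 ]
R3 <- R3 - (1)*R2:  [  0   0  -3 ]
Row echelon form:
[ -4  -3   5 ]
[  0   6   6 ]
[  0   0  -3 ]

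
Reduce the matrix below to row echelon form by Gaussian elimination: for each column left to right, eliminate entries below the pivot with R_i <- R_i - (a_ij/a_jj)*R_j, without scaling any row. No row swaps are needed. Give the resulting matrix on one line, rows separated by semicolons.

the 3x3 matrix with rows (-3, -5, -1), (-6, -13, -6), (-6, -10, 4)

REF = [-3 -5 -1; 0 -3 -4; 0 0 6]

Forward elimination:
R2 <- R2 - (2)*R1:  [  0  -3  -4 ]
R3 <- R3 - (2)*R1:  [ 0  0  6 ]
Row echelon form:
[ -3  -5  -1 ]
[  0  -3  -4 ]
[  0   0   6 ]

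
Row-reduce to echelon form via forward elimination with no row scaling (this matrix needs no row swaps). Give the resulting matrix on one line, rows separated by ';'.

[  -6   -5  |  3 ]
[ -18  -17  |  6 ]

Forward elimination:
R2 <- R2 - (3)*R1:  [  0  -2  -3 ]
Row echelon form:
[ -6  -5  |   3 ]
[  0  -2  |  -3 ]

REF = [-6 -5 3; 0 -2 -3]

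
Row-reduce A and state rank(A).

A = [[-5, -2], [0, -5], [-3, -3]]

Row reduction:
R3 <- R3 - (3/5)*R1:  [    0  -9/5 ]
R3 <- R3 - (9/25)*R2:  [ 0  0 ]
Row echelon form:
[ -5  -2 ]
[  0  -5 ]
[  0   0 ]
Nonzero rows / pivot columns: 2

rank(A) = 2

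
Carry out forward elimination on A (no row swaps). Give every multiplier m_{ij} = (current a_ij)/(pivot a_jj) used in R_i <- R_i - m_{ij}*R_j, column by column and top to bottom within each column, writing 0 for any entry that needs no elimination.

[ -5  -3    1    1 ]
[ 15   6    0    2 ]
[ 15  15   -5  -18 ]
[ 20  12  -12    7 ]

Forward elimination:
R2 <- R2 - (-3)*R1:  [  0  -3   3   5 ]
R3 <- R3 - (-3)*R1:  [   0    6   -2  -15 ]
R4 <- R4 - (-4)*R1:  [  0   0  -8  11 ]
R3 <- R3 - (-2)*R2:  [  0   0   4  -5 ]
R4: entry in column 2 is already 0 -> m_{42} = 0 (no row operation needed)
R4 <- R4 - (-2)*R3:  [ 0  0  0  1 ]
Multipliers (in order of application): m_{21} = -3, m_{31} = -3, m_{41} = -4, m_{32} = -2, m_{42} = 0, m_{43} = -2

multipliers: -3, -3, -4, -2, 0, -2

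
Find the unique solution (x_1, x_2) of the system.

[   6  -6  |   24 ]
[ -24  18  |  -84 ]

Forward elimination on [A|b]:
R2 <- R2 - (-4)*R1:  [  0  -6  12 ]
Row echelon form:
[ 6  -6  |  24 ]
[ 0  -6  |  12 ]
Back-substitution:
x_2 = (12) / -6 = -2
x_1 = (24 - (-6)*(-2)) / 6 = 2

(2, -2)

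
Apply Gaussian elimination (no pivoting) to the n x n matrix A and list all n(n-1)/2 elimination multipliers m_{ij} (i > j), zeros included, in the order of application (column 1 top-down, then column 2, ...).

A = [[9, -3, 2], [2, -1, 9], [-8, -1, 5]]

Forward elimination:
R2 <- R2 - (2/9)*R1:  [    0  -1/3  77/9 ]
R3 <- R3 - (-8/9)*R1:  [     0  -11/3   61/9 ]
R3 <- R3 - (11)*R2:  [      0       0  -262/3 ]
Multipliers (in order of application): m_{21} = 2/9, m_{31} = -8/9, m_{32} = 11

multipliers: 2/9, -8/9, 11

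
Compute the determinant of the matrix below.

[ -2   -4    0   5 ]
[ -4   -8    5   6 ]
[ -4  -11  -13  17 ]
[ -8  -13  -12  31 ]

Forward elimination:
R2 <- R2 - (2)*R1:  [  0   0   5  -4 ]
R3 <- R3 - (2)*R1:  [   0   -3  -13    7 ]
R4 <- R4 - (4)*R1:  [   0    3  -12   11 ]
R2 <-> R3   (pivot in column 2 was zero)
[ -2  -4    0   5 ]
[  0  -3  -13   7 ]
[  0   0    5  -4 ]
[  0   3  -12  11 ]
R4 <- R4 - (-1)*R2:  [   0    0  -25   18 ]
R4 <- R4 - (-5)*R3:  [  0   0   0  -2 ]
Upper-triangular form:
[ -2  -4    0   5 ]
[  0  -3  -13   7 ]
[  0   0    5  -4 ]
[  0   0    0  -2 ]
det(A) = (-1)^1 * (-2) * (-3) * (5) * (-2) = 60  (1 row swap -> sign -1)

det(A) = 60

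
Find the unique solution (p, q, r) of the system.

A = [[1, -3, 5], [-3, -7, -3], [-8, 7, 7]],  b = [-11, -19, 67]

(-4, 4, 1)

Forward elimination on [A|b]:
R2 <- R2 - (-3)*R1:  [   0  -16   12  -52 ]
R3 <- R3 - (-8)*R1:  [   0  -17   47  -21 ]
R3 <- R3 - (17/16)*R2:  [     0      0  137/4  137/4 ]
Row echelon form:
[ 1   -3      5  |    -11 ]
[ 0  -16     12  |    -52 ]
[ 0    0  137/4  |  137/4 ]
Back-substitution:
r = (137/4) / (137/4) = 1
q = (-52 - (12)*(1)) / -16 = 4
p = (-11 - (-3)*(4) - (5)*(1)) / 1 = -4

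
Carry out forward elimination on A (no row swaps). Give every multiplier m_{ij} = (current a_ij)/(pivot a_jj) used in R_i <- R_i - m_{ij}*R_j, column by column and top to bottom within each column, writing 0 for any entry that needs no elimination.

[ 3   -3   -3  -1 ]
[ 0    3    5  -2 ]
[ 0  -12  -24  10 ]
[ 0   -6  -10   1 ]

multipliers: 0, 0, 0, -4, -2, 0

Forward elimination:
R2: entry in column 1 is already 0 -> m_{21} = 0 (no row operation needed)
R3: entry in column 1 is already 0 -> m_{31} = 0 (no row operation needed)
R4: entry in column 1 is already 0 -> m_{41} = 0 (no row operation needed)
R3 <- R3 - (-4)*R2:  [  0   0  -4   2 ]
R4 <- R4 - (-2)*R2:  [  0   0   0  -3 ]
R4: entry in column 3 is already 0 -> m_{43} = 0 (no row operation needed)
Multipliers (in order of application): m_{21} = 0, m_{31} = 0, m_{41} = 0, m_{32} = -4, m_{42} = -2, m_{43} = 0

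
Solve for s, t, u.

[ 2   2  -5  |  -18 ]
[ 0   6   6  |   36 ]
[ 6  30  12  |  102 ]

(-1, 2, 4)

Forward elimination on [A|b]:
R3 <- R3 - (3)*R1:  [   0   24   27  156 ]
R3 <- R3 - (4)*R2:  [  0   0   3  12 ]
Row echelon form:
[ 2  2  -5  |  -18 ]
[ 0  6   6  |   36 ]
[ 0  0   3  |   12 ]
Back-substitution:
u = (12) / 3 = 4
t = (36 - (6)*(4)) / 6 = 2
s = (-18 - (2)*(2) - (-5)*(4)) / 2 = -1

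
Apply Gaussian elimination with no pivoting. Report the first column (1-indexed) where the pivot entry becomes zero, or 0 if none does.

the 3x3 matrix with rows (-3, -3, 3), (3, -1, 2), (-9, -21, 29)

Naive forward elimination:
R2 <- R2 - (-1)*R1:  [  0  -4   5 ]
R3 <- R3 - (3)*R1:  [   0  -12   20 ]
R3 <- R3 - (3)*R2:  [ 0  0  5 ]
All pivots nonzero; naive elimination completes without hitting a zero pivot.

first zero-pivot column = 0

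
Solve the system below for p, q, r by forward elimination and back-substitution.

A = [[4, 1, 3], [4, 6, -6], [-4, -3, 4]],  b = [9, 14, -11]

(2, 1, 0)

Forward elimination on [A|b]:
R2 <- R2 - (1)*R1:  [  0   5  -9   5 ]
R3 <- R3 - (-1)*R1:  [  0  -2   7  -2 ]
R3 <- R3 - (-2/5)*R2:  [    0     0  17/5     0 ]
Row echelon form:
[ 4  1     3  |  9 ]
[ 0  5    -9  |  5 ]
[ 0  0  17/5  |  0 ]
Back-substitution:
r = (0) / (17/5) = 0
q = (5 - (-9)*(0)) / 5 = 1
p = (9 - (1)*(1) - (3)*(0)) / 4 = 2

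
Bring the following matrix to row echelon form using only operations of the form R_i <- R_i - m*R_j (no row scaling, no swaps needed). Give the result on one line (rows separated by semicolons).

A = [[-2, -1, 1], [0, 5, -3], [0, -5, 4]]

REF = [-2 -1 1; 0 5 -3; 0 0 1]

Forward elimination:
R3 <- R3 - (-1)*R2:  [ 0  0  1 ]
Row echelon form:
[ -2  -1   1 ]
[  0   5  -3 ]
[  0   0   1 ]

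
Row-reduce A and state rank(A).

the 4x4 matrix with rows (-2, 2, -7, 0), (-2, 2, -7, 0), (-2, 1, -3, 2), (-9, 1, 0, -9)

Row reduction:
R2 <- R2 - (1)*R1:  [ 0  0  0  0 ]
R3 <- R3 - (1)*R1:  [  0  -1   4   2 ]
R4 <- R4 - (9/2)*R1:  [    0    -8  63/2    -9 ]
R2 <-> R3   (pivot in column 2 was zero)
[ -2   2    -7   0 ]
[  0  -1     4   2 ]
[  0   0     0   0 ]
[  0  -8  63/2  -9 ]
R4 <- R4 - (8)*R2:  [    0     0  -1/2   -25 ]
R3 <-> R4   (pivot in column 3 was zero)
[ -2   2    -7    0 ]
[  0  -1     4    2 ]
[  0   0  -1/2  -25 ]
[  0   0     0    0 ]
Row echelon form:
[ -2   2    -7    0 ]
[  0  -1     4    2 ]
[  0   0  -1/2  -25 ]
[  0   0     0    0 ]
Nonzero rows / pivot columns: 3

rank(A) = 3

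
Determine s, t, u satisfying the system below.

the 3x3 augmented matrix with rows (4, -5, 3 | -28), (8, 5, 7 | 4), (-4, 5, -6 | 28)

(-2, 4, 0)

Forward elimination on [A|b]:
R2 <- R2 - (2)*R1:  [  0  15   1  60 ]
R3 <- R3 - (-1)*R1:  [  0   0  -3   0 ]
Row echelon form:
[ 4  -5   3  |  -28 ]
[ 0  15   1  |   60 ]
[ 0   0  -3  |    0 ]
Back-substitution:
u = (0) / -3 = 0
t = (60 - (1)*(0)) / 15 = 4
s = (-28 - (-5)*(4) - (3)*(0)) / 4 = -2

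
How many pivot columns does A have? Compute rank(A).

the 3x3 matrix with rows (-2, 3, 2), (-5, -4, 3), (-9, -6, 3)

rank(A) = 3

Row reduction:
R2 <- R2 - (5/2)*R1:  [     0  -23/2     -2 ]
R3 <- R3 - (9/2)*R1:  [     0  -39/2     -6 ]
R3 <- R3 - (39/23)*R2:  [      0       0  -60/23 ]
Row echelon form:
[ -2      3       2 ]
[  0  -23/2      -2 ]
[  0      0  -60/23 ]
Nonzero rows / pivot columns: 3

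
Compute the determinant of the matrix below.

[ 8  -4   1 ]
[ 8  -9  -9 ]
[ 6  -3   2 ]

Forward elimination:
R2 <- R2 - (1)*R1:  [   0   -5  -10 ]
R3 <- R3 - (3/4)*R1:  [   0    0  5/4 ]
Upper-triangular form:
[ 8  -4    1 ]
[ 0  -5  -10 ]
[ 0   0  5/4 ]
det(A) = (-1)^0 * (8) * (-5) * (5/4) = -50  (0 row swaps -> sign +1)

det(A) = -50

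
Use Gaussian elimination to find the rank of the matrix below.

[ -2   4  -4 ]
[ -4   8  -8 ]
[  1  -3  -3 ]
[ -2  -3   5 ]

Row reduction:
R2 <- R2 - (2)*R1:  [ 0  0  0 ]
R3 <- R3 - (-1/2)*R1:  [  0  -1  -5 ]
R4 <- R4 - (1)*R1:  [  0  -7   9 ]
R2 <-> R3   (pivot in column 2 was zero)
[ -2   4  -4 ]
[  0  -1  -5 ]
[  0   0   0 ]
[  0  -7   9 ]
R4 <- R4 - (7)*R2:  [  0   0  44 ]
R3 <-> R4   (pivot in column 3 was zero)
[ -2   4  -4 ]
[  0  -1  -5 ]
[  0   0  44 ]
[  0   0   0 ]
Row echelon form:
[ -2   4  -4 ]
[  0  -1  -5 ]
[  0   0  44 ]
[  0   0   0 ]
Nonzero rows / pivot columns: 3

rank(A) = 3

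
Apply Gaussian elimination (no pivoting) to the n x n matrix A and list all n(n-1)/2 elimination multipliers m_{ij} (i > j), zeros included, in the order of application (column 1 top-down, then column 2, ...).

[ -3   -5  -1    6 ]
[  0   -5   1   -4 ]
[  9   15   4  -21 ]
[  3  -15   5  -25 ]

Forward elimination:
R2: entry in column 1 is already 0 -> m_{21} = 0 (no row operation needed)
R3 <- R3 - (-3)*R1:  [  0   0   1  -3 ]
R4 <- R4 - (-1)*R1:  [   0  -20    4  -19 ]
R3: entry in column 2 is already 0 -> m_{32} = 0 (no row operation needed)
R4 <- R4 - (4)*R2:  [  0   0   0  -3 ]
R4: entry in column 3 is already 0 -> m_{43} = 0 (no row operation needed)
Multipliers (in order of application): m_{21} = 0, m_{31} = -3, m_{41} = -1, m_{32} = 0, m_{42} = 4, m_{43} = 0

multipliers: 0, -3, -1, 0, 4, 0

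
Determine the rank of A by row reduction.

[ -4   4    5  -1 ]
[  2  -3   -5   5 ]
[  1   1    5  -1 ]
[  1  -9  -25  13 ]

rank(A) = 3

Row reduction:
R2 <- R2 - (-1/2)*R1:  [    0    -1  -5/2   9/2 ]
R3 <- R3 - (-1/4)*R1:  [    0     2  25/4  -5/4 ]
R4 <- R4 - (-1/4)*R1:  [     0     -8  -95/4   51/4 ]
R3 <- R3 - (-2)*R2:  [    0     0   5/4  31/4 ]
R4 <- R4 - (8)*R2:  [     0      0  -15/4  -93/4 ]
R4 <- R4 - (-3)*R3:  [ 0  0  0  0 ]
Row echelon form:
[ -4   4     5    -1 ]
[  0  -1  -5/2   9/2 ]
[  0   0   5/4  31/4 ]
[  0   0     0     0 ]
Nonzero rows / pivot columns: 3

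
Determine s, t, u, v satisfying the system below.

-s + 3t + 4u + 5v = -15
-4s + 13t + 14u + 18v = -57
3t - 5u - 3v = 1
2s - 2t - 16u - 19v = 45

(1, -1, 1, -3)

Forward elimination on [A|b]:
R2 <- R2 - (4)*R1:  [  0   1  -2  -2   3 ]
R4 <- R4 - (-2)*R1:  [  0   4  -8  -9  15 ]
R3 <- R3 - (3)*R2:  [  0   0   1   3  -8 ]
R4 <- R4 - (4)*R2:  [  0   0   0  -1   3 ]
Row echelon form:
[ -1  3   4   5  |  -15 ]
[  0  1  -2  -2  |    3 ]
[  0  0   1   3  |   -8 ]
[  0  0   0  -1  |    3 ]
Back-substitution:
v = (3) / -1 = -3
u = (-8 - (3)*(-3)) / 1 = 1
t = (3 - (-2)*(1) - (-2)*(-3)) / 1 = -1
s = (-15 - (3)*(-1) - (4)*(1) - (5)*(-3)) / -1 = 1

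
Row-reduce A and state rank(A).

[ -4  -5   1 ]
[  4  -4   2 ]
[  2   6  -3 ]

Row reduction:
R2 <- R2 - (-1)*R1:  [  0  -9   3 ]
R3 <- R3 - (-1/2)*R1:  [    0   7/2  -5/2 ]
R3 <- R3 - (-7/18)*R2:  [    0     0  -4/3 ]
Row echelon form:
[ -4  -5     1 ]
[  0  -9     3 ]
[  0   0  -4/3 ]
Nonzero rows / pivot columns: 3

rank(A) = 3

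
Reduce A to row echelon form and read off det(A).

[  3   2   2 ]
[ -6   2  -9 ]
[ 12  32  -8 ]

Forward elimination:
R2 <- R2 - (-2)*R1:  [  0   6  -5 ]
R3 <- R3 - (4)*R1:  [   0   24  -16 ]
R3 <- R3 - (4)*R2:  [ 0  0  4 ]
Upper-triangular form:
[ 3  2   2 ]
[ 0  6  -5 ]
[ 0  0   4 ]
det(A) = (-1)^0 * (3) * (6) * (4) = 72  (0 row swaps -> sign +1)

det(A) = 72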